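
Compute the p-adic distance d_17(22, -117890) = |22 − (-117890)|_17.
d_17(22, -117890) = 1/4913

Step 1 — x − y = 22 − (-117890) = 117912. Step 2 — v_17(117912) = 3 (factor: 117912 = (17^3 · 24); the sign does not affect v_p). Step 3 — |x − y|_17 = 17^{-3} = 1/4913.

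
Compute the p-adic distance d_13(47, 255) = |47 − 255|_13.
d_13(47, 255) = 1/13

Step 1 — x − y = 47 − 255 = -208. Step 2 — v_13(-208) = 1 (factor: -208 = −(13^1 · 16); the sign does not affect v_p). Step 3 — |x − y|_13 = 13^{-1} = 1/13.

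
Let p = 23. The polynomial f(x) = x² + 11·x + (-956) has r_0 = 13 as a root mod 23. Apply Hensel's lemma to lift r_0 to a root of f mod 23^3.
r_2 = 8523 (mod 12167)

Hensel: r_{i+1} = r_i − f(r_i)·(f′(r_i))^{-1} mod 23^{i+2}, f′(x) = 2x + 11. Iterate:
  r_0 = 13 (mod 23)
  r_1 = 59 (mod 529)
  r_2 = 8523 (mod 12167)
Final: r = 8523 satisfies f(r) ≡ 0 mod 23^3.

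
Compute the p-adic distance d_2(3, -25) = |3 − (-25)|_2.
d_2(3, -25) = 1/4

Step 1 — x − y = 3 − (-25) = 28. Step 2 — v_2(28) = 2 (factor: 28 = (2^2 · 7); the sign does not affect v_p). Step 3 — |x − y|_2 = 2^{-2} = 1/4.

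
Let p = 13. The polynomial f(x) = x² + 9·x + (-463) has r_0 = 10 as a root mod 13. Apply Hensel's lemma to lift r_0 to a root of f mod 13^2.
r_1 = 101 (mod 169)

Hensel: r_{i+1} = r_i − f(r_i)·(f′(r_i))^{-1} mod 13^{i+2}, f′(x) = 2x + 9. Iterate:
  r_0 = 10 (mod 13)
  r_1 = 101 (mod 169)
Final: r = 101 satisfies f(r) ≡ 0 mod 13^2.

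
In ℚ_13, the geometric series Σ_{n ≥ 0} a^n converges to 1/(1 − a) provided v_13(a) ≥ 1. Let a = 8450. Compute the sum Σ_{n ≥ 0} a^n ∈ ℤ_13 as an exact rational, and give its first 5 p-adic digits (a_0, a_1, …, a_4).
Σ a^n = 1/(1 − a) = -1/8449;  first 5 digits = (1, 0, 11, 3, 4)

v_13(a) = 2 ≥ 1, so the series converges in ℤ_13 to 1/(1 − a) = 1/(1 − 8450) = -1/8449. Expand this rational in ℤ_13: compute digits iteratively via d_i = x_i mod 13, x_{i+1} = (x_i − d_i)/13. The first 5 digits are (1, 0, 11, 3, 4).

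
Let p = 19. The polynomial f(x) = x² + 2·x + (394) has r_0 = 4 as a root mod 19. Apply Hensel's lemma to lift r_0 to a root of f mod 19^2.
r_1 = 251 (mod 361)

Hensel: r_{i+1} = r_i − f(r_i)·(f′(r_i))^{-1} mod 19^{i+2}, f′(x) = 2x + 2. Iterate:
  r_0 = 4 (mod 19)
  r_1 = 251 (mod 361)
Final: r = 251 satisfies f(r) ≡ 0 mod 19^2.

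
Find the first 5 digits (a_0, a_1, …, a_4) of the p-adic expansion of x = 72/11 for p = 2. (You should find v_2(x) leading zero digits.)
(a_0, …, a_4) = (0, 0, 0, 1, 1)

v_2(72/11) = 3, so a_0 = ... = a_2 = 0. Factor out: x = 2^3 · u with u = 9/11 a unit in ℤ_2. Expand u iteratively via a_{v+i} = u_i mod 2, u_{i+1} = (u_i − a_{v+i})/2:
  u_0 = 9/11;  a_3 = 1;  u_1 = (u_0 − 1)/2 = -1/11
  u_1 = -1/11;  a_4 = 1;  u_2 = (u_1 − 1)/2 = -6/11
Digits: (0, 0, 0, 1, 1).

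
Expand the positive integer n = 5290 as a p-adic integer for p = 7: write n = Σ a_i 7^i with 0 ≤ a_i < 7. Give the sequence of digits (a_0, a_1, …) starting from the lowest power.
(a_0, a_1, …) = (5, 6, 2, 1, 2)

Repeated division by 7 gives the digits low-to-high: 5290 = 5 + 6·7^1 + 2·7^2 + 1·7^3 + 2·7^4. Digit sequence: (5, 6, 2, 1, 2).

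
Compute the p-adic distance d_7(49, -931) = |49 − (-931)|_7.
d_7(49, -931) = 1/49

Step 1 — x − y = 49 − (-931) = 980. Step 2 — v_7(980) = 2 (factor: 980 = (7^2 · 20); the sign does not affect v_p). Step 3 — |x − y|_7 = 7^{-2} = 1/49.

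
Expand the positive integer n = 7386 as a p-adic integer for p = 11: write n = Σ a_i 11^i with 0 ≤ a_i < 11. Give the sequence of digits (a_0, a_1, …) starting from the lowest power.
(a_0, a_1, …) = (5, 0, 6, 5)

Repeated division by 11 gives the digits low-to-high: 7386 = 5 + 6·11^2 + 5·11^3. Digit sequence: (5, 0, 6, 5).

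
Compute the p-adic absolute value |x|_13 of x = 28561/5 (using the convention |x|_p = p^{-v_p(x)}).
|28561/5|_13 = 1/28561

Step 1 — compute v_13(x) by factoring powers of 13 out of the numerator and denominator: v_13(28561/5) = 4. Step 2 — apply |x|_p = p^{-v_p(x)} = 13^{-4} = 1/28561.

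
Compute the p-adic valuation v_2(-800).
v_2(-800) = 5

v_2(n) is the largest exponent k such that 2^k divides n. Factor out: -800 = -2^5 · 25. (Sign doesn't affect v_p.) So v_2(-800) = 5.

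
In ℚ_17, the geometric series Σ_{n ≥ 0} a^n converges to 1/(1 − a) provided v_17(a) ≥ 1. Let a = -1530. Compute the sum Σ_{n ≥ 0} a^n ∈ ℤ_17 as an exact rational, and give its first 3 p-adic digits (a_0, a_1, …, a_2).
Σ a^n = 1/(1 − a) = 1/1531;  first 3 digits = (1, 12, 2)

v_17(a) = 1 ≥ 1, so the series converges in ℤ_17 to 1/(1 − a) = 1/(1 − (-1530)) = 1/1531. Expand this rational in ℤ_17: compute digits iteratively via d_i = x_i mod 17, x_{i+1} = (x_i − d_i)/17. The first 3 digits are (1, 12, 2).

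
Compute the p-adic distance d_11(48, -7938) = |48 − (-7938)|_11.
d_11(48, -7938) = 1/1331

Step 1 — x − y = 48 − (-7938) = 7986. Step 2 — v_11(7986) = 3 (factor: 7986 = (11^3 · 6); the sign does not affect v_p). Step 3 — |x − y|_11 = 11^{-3} = 1/1331.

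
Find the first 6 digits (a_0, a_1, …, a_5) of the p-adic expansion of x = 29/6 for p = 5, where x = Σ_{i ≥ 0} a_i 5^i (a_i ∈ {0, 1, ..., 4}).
(a_0, …, a_5) = (4, 1, 4, 0, 4, 0)

v_5(29/6) = 0 (numerator and denominator both coprime to 5), so x ∈ ℤ_5^×. Compute digits iteratively via a_i = x_i mod 5, x_{i+1} = (x_i − a_i)/5, with x_0 = x:
  x_0 = 29/6;  a_0 = 4;  x_1 = (x_0 − 4)/5 = 1/6
  x_1 = 1/6;  a_1 = 1;  x_2 = (x_1 − 1)/5 = -1/6
  x_2 = -1/6;  a_2 = 4;  x_3 = (x_2 − 4)/5 = -5/6
  x_3 = -5/6;  a_3 = 0;  x_4 = (x_3 − 0)/5 = -1/6
  x_4 = -1/6;  a_4 = 4;  x_5 = (x_4 − 4)/5 = -5/6
  x_5 = -5/6;  a_5 = 0;  x_6 = (x_5 − 0)/5 = -1/6
Digits: (4, 1, 4, 0, 4, 0).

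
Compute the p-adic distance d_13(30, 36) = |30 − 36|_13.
d_13(30, 36) = 1

Step 1 — x − y = 30 − 36 = -6. Step 2 — v_13(-6) = 0 (factor: -6 = −(13^0 · 6); the sign does not affect v_p). Step 3 — |x − y|_13 = 13^{0} = 1.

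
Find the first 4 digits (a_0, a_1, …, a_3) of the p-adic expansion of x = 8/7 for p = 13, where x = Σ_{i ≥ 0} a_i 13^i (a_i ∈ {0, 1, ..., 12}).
(a_0, …, a_3) = (3, 11, 1, 11)

v_13(8/7) = 0 (numerator and denominator both coprime to 13), so x ∈ ℤ_13^×. Compute digits iteratively via a_i = x_i mod 13, x_{i+1} = (x_i − a_i)/13, with x_0 = x:
  x_0 = 8/7;  a_0 = 3;  x_1 = (x_0 − 3)/13 = -1/7
  x_1 = -1/7;  a_1 = 11;  x_2 = (x_1 − 11)/13 = -6/7
  x_2 = -6/7;  a_2 = 1;  x_3 = (x_2 − 1)/13 = -1/7
  x_3 = -1/7;  a_3 = 11;  x_4 = (x_3 − 11)/13 = -6/7
Digits: (3, 11, 1, 11).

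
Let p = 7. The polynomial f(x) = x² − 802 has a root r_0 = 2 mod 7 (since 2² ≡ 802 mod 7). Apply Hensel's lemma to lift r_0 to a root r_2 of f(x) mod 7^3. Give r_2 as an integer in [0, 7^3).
r_2 = 177 (mod 343)

Hensel's recurrence: r_{i+1} = r_i − f(r_i)·(f′(r_i))^{-1} mod 7^{i+2}, with f′(x) = 2x. Iterate:
  r_0 = 2 (mod 7)
  r_1 = 30 (mod 49)
  r_2 = 177 (mod 343)
Final: r_2 = 177, and one checks f(r_2) ≡ 0 mod 7^3.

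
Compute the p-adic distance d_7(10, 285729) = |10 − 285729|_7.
d_7(10, 285729) = 1/16807

Step 1 — x − y = 10 − 285729 = -285719. Step 2 — v_7(-285719) = 5 (factor: -285719 = −(7^5 · 17); the sign does not affect v_p). Step 3 — |x − y|_7 = 7^{-5} = 1/16807.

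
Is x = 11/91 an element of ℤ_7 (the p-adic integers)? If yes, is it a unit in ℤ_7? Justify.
x ∉ ℤ_7 (v_7(x) = -1 < 0)

ℤ_7 = {x ∈ ℚ_7 : v_7(x) ≥ 0} and ℤ_7^× = {x ∈ ℤ_7 : v_7(x) = 0}. Here v_7(11/91) = v_7(num) − v_7(den) = -1; compare against these criteria.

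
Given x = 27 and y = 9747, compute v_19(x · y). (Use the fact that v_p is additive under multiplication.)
v_19(263169) = 2

v_p(x) = 0 (factor: 27 = 19^0 · 27); v_p(y) = 2 (factor: 9747 = 19^2 · 27). Additivity: v_p(xy) = v_p(x) + v_p(y) = 0 + 2 = 2. (Direct check: xy = 263169 = 19^2 · (729).)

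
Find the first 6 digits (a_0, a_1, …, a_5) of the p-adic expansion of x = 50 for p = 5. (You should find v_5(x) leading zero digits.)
(a_0, …, a_5) = (0, 0, 2, 0, 0, 0)

v_5(50) = 2, so a_0 = ... = a_1 = 0. Factor out: x = 5^2 · u with u = 2 a unit in ℤ_5. Expand u iteratively via a_{v+i} = u_i mod 5, u_{i+1} = (u_i − a_{v+i})/5:
  u_0 = 2;  a_2 = 2;  u_1 = (u_0 − 2)/5 = 0
  u_1 = 0;  a_3 = 0;  u_2 = (u_1 − 0)/5 = 0
  u_2 = 0;  a_4 = 0;  u_3 = (u_2 − 0)/5 = 0
  u_3 = 0;  a_5 = 0;  u_4 = (u_3 − 0)/5 = 0
Digits: (0, 0, 2, 0, 0, 0).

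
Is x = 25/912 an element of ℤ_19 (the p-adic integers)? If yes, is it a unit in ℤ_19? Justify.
x ∉ ℤ_19 (v_19(x) = -1 < 0)

ℤ_19 = {x ∈ ℚ_19 : v_19(x) ≥ 0} and ℤ_19^× = {x ∈ ℤ_19 : v_19(x) = 0}. Here v_19(25/912) = v_19(num) − v_19(den) = -1; compare against these criteria.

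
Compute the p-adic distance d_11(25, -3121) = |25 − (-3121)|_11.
d_11(25, -3121) = 1/121

Step 1 — x − y = 25 − (-3121) = 3146. Step 2 — v_11(3146) = 2 (factor: 3146 = (11^2 · 26); the sign does not affect v_p). Step 3 — |x − y|_11 = 11^{-2} = 1/121.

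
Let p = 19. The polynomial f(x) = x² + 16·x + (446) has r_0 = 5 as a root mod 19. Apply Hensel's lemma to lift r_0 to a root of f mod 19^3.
r_2 = 4774 (mod 6859)

Hensel: r_{i+1} = r_i − f(r_i)·(f′(r_i))^{-1} mod 19^{i+2}, f′(x) = 2x + 16. Iterate:
  r_0 = 5 (mod 19)
  r_1 = 81 (mod 361)
  r_2 = 4774 (mod 6859)
Final: r = 4774 satisfies f(r) ≡ 0 mod 19^3.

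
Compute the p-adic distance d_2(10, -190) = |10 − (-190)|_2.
d_2(10, -190) = 1/8

Step 1 — x − y = 10 − (-190) = 200. Step 2 — v_2(200) = 3 (factor: 200 = (2^3 · 25); the sign does not affect v_p). Step 3 — |x − y|_2 = 2^{-3} = 1/8.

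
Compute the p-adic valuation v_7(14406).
v_7(14406) = 4

v_7(n) is the largest exponent k such that 7^k divides n. Factor out: 14406 = 7^4 · 6. (Sign doesn't affect v_p.) So v_7(14406) = 4.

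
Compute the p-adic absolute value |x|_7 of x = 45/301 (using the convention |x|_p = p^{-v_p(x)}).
|45/301|_7 = 7

Step 1 — compute v_7(x) by factoring powers of 7 out of the numerator and denominator: v_7(45/301) = -1. Step 2 — apply |x|_p = p^{-v_p(x)} = 7^{1} = 7.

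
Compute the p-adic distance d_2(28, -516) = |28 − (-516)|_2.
d_2(28, -516) = 1/32

Step 1 — x − y = 28 − (-516) = 544. Step 2 — v_2(544) = 5 (factor: 544 = (2^5 · 17); the sign does not affect v_p). Step 3 — |x − y|_2 = 2^{-5} = 1/32.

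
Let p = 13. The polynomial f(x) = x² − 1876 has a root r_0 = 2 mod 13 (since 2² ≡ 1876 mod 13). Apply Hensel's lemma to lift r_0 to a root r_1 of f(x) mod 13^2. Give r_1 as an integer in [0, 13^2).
r_1 = 132 (mod 169)

Hensel's recurrence: r_{i+1} = r_i − f(r_i)·(f′(r_i))^{-1} mod 13^{i+2}, with f′(x) = 2x. Iterate:
  r_0 = 2 (mod 13)
  r_1 = 132 (mod 169)
Final: r_1 = 132, and one checks f(r_1) ≡ 0 mod 13^2.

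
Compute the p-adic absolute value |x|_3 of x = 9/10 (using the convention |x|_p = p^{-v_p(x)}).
|9/10|_3 = 1/9

Step 1 — compute v_3(x) by factoring powers of 3 out of the numerator and denominator: v_3(9/10) = 2. Step 2 — apply |x|_p = p^{-v_p(x)} = 3^{-2} = 1/9.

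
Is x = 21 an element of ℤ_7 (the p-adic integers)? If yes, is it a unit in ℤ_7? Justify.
x ∈ ℤ_7 but not a unit; v_7(x) = 1 > 0

ℤ_7 = {x ∈ ℚ_7 : v_7(x) ≥ 0} and ℤ_7^× = {x ∈ ℤ_7 : v_7(x) = 0}. Here v_7(21) = v_7(num) − v_7(den) = 1; compare against these criteria.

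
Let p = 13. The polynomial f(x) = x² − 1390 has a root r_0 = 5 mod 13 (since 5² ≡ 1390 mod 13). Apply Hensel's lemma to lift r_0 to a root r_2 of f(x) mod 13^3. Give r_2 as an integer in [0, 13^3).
r_2 = 1409 (mod 2197)

Hensel's recurrence: r_{i+1} = r_i − f(r_i)·(f′(r_i))^{-1} mod 13^{i+2}, with f′(x) = 2x. Iterate:
  r_0 = 5 (mod 13)
  r_1 = 57 (mod 169)
  r_2 = 1409 (mod 2197)
Final: r_2 = 1409, and one checks f(r_2) ≡ 0 mod 13^3.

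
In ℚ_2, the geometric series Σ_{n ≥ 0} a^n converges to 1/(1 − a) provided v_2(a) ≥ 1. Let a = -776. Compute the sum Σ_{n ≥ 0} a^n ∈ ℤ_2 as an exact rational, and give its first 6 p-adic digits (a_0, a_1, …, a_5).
Σ a^n = 1/(1 − a) = 1/777;  first 6 digits = (1, 0, 0, 1, 1, 1)

v_2(a) = 3 ≥ 1, so the series converges in ℤ_2 to 1/(1 − a) = 1/(1 − (-776)) = 1/777. Expand this rational in ℤ_2: compute digits iteratively via d_i = x_i mod 2, x_{i+1} = (x_i − d_i)/2. The first 6 digits are (1, 0, 0, 1, 1, 1).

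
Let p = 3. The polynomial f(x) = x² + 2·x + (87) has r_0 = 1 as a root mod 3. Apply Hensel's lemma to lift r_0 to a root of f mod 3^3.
r_2 = 19 (mod 27)

Hensel: r_{i+1} = r_i − f(r_i)·(f′(r_i))^{-1} mod 3^{i+2}, f′(x) = 2x + 2. Iterate:
  r_0 = 1 (mod 3)
  r_1 = 1 (mod 9)
  r_2 = 19 (mod 27)
Final: r = 19 satisfies f(r) ≡ 0 mod 3^3.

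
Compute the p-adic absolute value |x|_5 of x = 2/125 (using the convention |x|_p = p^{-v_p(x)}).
|2/125|_5 = 125

Step 1 — compute v_5(x) by factoring powers of 5 out of the numerator and denominator: v_5(2/125) = -3. Step 2 — apply |x|_p = p^{-v_p(x)} = 5^{3} = 125.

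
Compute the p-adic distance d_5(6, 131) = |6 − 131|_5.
d_5(6, 131) = 1/125

Step 1 — x − y = 6 − 131 = -125. Step 2 — v_5(-125) = 3 (factor: -125 = −(5^3 · 1); the sign does not affect v_p). Step 3 — |x − y|_5 = 5^{-3} = 1/125.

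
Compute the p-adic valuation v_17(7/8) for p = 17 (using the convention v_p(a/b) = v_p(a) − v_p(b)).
v_17(7/8) = 0

Factor powers of 17 from the numerator and denominator of the reduced fraction: 7 = 17^0 · 7 and 8 = 17^0 · 8. Apply v_p(a/b) = v_p(a) − v_p(b): v_17(7/8) = 0 − 0 = 0.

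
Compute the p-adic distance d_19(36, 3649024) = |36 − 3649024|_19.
d_19(36, 3649024) = 1/130321

Step 1 — x − y = 36 − 3649024 = -3648988. Step 2 — v_19(-3648988) = 4 (factor: -3648988 = −(19^4 · 28); the sign does not affect v_p). Step 3 — |x − y|_19 = 19^{-4} = 1/130321.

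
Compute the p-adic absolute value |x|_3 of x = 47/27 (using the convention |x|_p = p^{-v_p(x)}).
|47/27|_3 = 27

Step 1 — compute v_3(x) by factoring powers of 3 out of the numerator and denominator: v_3(47/27) = -3. Step 2 — apply |x|_p = p^{-v_p(x)} = 3^{3} = 27.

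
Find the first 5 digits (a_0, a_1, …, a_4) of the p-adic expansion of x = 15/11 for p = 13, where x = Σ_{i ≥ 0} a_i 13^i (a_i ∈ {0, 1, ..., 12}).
(a_0, …, a_4) = (12, 11, 5, 9, 4)

v_13(15/11) = 0 (numerator and denominator both coprime to 13), so x ∈ ℤ_13^×. Compute digits iteratively via a_i = x_i mod 13, x_{i+1} = (x_i − a_i)/13, with x_0 = x:
  x_0 = 15/11;  a_0 = 12;  x_1 = (x_0 − 12)/13 = -9/11
  x_1 = -9/11;  a_1 = 11;  x_2 = (x_1 − 11)/13 = -10/11
  x_2 = -10/11;  a_2 = 5;  x_3 = (x_2 − 5)/13 = -5/11
  x_3 = -5/11;  a_3 = 9;  x_4 = (x_3 − 9)/13 = -8/11
  x_4 = -8/11;  a_4 = 4;  x_5 = (x_4 − 4)/13 = -4/11
Digits: (12, 11, 5, 9, 4).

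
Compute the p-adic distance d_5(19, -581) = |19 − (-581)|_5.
d_5(19, -581) = 1/25

Step 1 — x − y = 19 − (-581) = 600. Step 2 — v_5(600) = 2 (factor: 600 = (5^2 · 24); the sign does not affect v_p). Step 3 — |x − y|_5 = 5^{-2} = 1/25.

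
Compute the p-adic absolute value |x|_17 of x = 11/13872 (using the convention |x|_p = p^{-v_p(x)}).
|11/13872|_17 = 289

Step 1 — compute v_17(x) by factoring powers of 17 out of the numerator and denominator: v_17(11/13872) = -2. Step 2 — apply |x|_p = p^{-v_p(x)} = 17^{2} = 289.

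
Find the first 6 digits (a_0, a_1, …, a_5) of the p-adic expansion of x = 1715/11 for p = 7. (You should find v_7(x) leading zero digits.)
(a_0, …, a_5) = (0, 0, 0, 3, 6, 1)

v_7(1715/11) = 3, so a_0 = ... = a_2 = 0. Factor out: x = 7^3 · u with u = 5/11 a unit in ℤ_7. Expand u iteratively via a_{v+i} = u_i mod 7, u_{i+1} = (u_i − a_{v+i})/7:
  u_0 = 5/11;  a_3 = 3;  u_1 = (u_0 − 3)/7 = -4/11
  u_1 = -4/11;  a_4 = 6;  u_2 = (u_1 − 6)/7 = -10/11
  u_2 = -10/11;  a_5 = 1;  u_3 = (u_2 − 1)/7 = -3/11
Digits: (0, 0, 0, 3, 6, 1).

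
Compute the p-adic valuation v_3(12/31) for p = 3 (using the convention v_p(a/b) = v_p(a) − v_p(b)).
v_3(12/31) = 1

Factor powers of 3 from the numerator and denominator of the reduced fraction: 12 = 3^1 · 4 and 31 = 3^0 · 31. Apply v_p(a/b) = v_p(a) − v_p(b): v_3(12/31) = 1 − 0 = 1.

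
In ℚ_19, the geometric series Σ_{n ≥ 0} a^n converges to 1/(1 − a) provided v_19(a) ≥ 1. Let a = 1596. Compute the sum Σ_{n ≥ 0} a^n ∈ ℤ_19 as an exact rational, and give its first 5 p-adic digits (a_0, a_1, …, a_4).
Σ a^n = 1/(1 − a) = -1/1595;  first 5 digits = (1, 8, 11, 9, 8)

v_19(a) = 1 ≥ 1, so the series converges in ℤ_19 to 1/(1 − a) = 1/(1 − 1596) = -1/1595. Expand this rational in ℤ_19: compute digits iteratively via d_i = x_i mod 19, x_{i+1} = (x_i − d_i)/19. The first 5 digits are (1, 8, 11, 9, 8).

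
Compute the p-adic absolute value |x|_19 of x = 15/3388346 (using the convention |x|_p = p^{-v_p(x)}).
|15/3388346|_19 = 130321

Step 1 — compute v_19(x) by factoring powers of 19 out of the numerator and denominator: v_19(15/3388346) = -4. Step 2 — apply |x|_p = p^{-v_p(x)} = 19^{4} = 130321.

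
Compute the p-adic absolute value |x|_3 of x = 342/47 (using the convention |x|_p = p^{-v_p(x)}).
|342/47|_3 = 1/9

Step 1 — compute v_3(x) by factoring powers of 3 out of the numerator and denominator: v_3(342/47) = 2. Step 2 — apply |x|_p = p^{-v_p(x)} = 3^{-2} = 1/9.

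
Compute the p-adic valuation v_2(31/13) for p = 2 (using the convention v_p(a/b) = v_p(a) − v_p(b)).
v_2(31/13) = 0

Factor powers of 2 from the numerator and denominator of the reduced fraction: 31 = 2^0 · 31 and 13 = 2^0 · 13. Apply v_p(a/b) = v_p(a) − v_p(b): v_2(31/13) = 0 − 0 = 0.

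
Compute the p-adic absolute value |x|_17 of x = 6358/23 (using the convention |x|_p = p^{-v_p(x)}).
|6358/23|_17 = 1/289

Step 1 — compute v_17(x) by factoring powers of 17 out of the numerator and denominator: v_17(6358/23) = 2. Step 2 — apply |x|_p = p^{-v_p(x)} = 17^{-2} = 1/289.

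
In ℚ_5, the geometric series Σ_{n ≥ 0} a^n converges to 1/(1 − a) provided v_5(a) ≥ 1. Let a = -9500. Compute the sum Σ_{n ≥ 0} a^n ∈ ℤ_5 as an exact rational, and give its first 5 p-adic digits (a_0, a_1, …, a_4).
Σ a^n = 1/(1 − a) = 1/9501;  first 5 digits = (1, 0, 0, 4, 4)

v_5(a) = 3 ≥ 1, so the series converges in ℤ_5 to 1/(1 − a) = 1/(1 − (-9500)) = 1/9501. Expand this rational in ℤ_5: compute digits iteratively via d_i = x_i mod 5, x_{i+1} = (x_i − d_i)/5. The first 5 digits are (1, 0, 0, 4, 4).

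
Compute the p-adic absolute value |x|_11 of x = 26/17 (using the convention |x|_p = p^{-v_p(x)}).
|26/17|_11 = 1

Step 1 — compute v_11(x) by factoring powers of 11 out of the numerator and denominator: v_11(26/17) = 0. Step 2 — apply |x|_p = p^{-v_p(x)} = 11^{0} = 1.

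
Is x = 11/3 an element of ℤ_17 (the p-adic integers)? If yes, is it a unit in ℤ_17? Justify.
x ∈ ℤ_17^× (unit); v_17(x) = 0

ℤ_17 = {x ∈ ℚ_17 : v_17(x) ≥ 0} and ℤ_17^× = {x ∈ ℤ_17 : v_17(x) = 0}. Here v_17(11/3) = v_17(num) − v_17(den) = 0; compare against these criteria.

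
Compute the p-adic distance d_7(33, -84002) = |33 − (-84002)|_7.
d_7(33, -84002) = 1/16807

Step 1 — x − y = 33 − (-84002) = 84035. Step 2 — v_7(84035) = 5 (factor: 84035 = (7^5 · 5); the sign does not affect v_p). Step 3 — |x − y|_7 = 7^{-5} = 1/16807.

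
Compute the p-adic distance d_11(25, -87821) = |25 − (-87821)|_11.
d_11(25, -87821) = 1/14641

Step 1 — x − y = 25 − (-87821) = 87846. Step 2 — v_11(87846) = 4 (factor: 87846 = (11^4 · 6); the sign does not affect v_p). Step 3 — |x − y|_11 = 11^{-4} = 1/14641.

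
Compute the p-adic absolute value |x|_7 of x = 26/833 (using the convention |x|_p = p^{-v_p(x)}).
|26/833|_7 = 49

Step 1 — compute v_7(x) by factoring powers of 7 out of the numerator and denominator: v_7(26/833) = -2. Step 2 — apply |x|_p = p^{-v_p(x)} = 7^{2} = 49.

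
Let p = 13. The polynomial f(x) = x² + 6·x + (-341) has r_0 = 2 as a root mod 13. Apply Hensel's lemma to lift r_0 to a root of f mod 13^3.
r_2 = 1302 (mod 2197)

Hensel: r_{i+1} = r_i − f(r_i)·(f′(r_i))^{-1} mod 13^{i+2}, f′(x) = 2x + 6. Iterate:
  r_0 = 2 (mod 13)
  r_1 = 119 (mod 169)
  r_2 = 1302 (mod 2197)
Final: r = 1302 satisfies f(r) ≡ 0 mod 13^3.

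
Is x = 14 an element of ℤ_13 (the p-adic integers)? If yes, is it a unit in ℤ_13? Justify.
x ∈ ℤ_13^× (unit); v_13(x) = 0

ℤ_13 = {x ∈ ℚ_13 : v_13(x) ≥ 0} and ℤ_13^× = {x ∈ ℤ_13 : v_13(x) = 0}. Here v_13(14) = v_13(num) − v_13(den) = 0; compare against these criteria.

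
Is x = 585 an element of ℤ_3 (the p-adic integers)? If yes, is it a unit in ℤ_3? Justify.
x ∈ ℤ_3 but not a unit; v_3(x) = 2 > 0

ℤ_3 = {x ∈ ℚ_3 : v_3(x) ≥ 0} and ℤ_3^× = {x ∈ ℤ_3 : v_3(x) = 0}. Here v_3(585) = v_3(num) − v_3(den) = 2; compare against these criteria.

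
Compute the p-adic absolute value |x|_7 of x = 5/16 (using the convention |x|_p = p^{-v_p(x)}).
|5/16|_7 = 1

Step 1 — compute v_7(x) by factoring powers of 7 out of the numerator and denominator: v_7(5/16) = 0. Step 2 — apply |x|_p = p^{-v_p(x)} = 7^{0} = 1.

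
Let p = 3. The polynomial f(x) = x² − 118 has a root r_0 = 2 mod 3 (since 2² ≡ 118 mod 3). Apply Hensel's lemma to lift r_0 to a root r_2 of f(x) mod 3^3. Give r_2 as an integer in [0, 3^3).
r_2 = 8 (mod 27)

Hensel's recurrence: r_{i+1} = r_i − f(r_i)·(f′(r_i))^{-1} mod 3^{i+2}, with f′(x) = 2x. Iterate:
  r_0 = 2 (mod 3)
  r_1 = 8 (mod 9)
  r_2 = 8 (mod 27)
Final: r_2 = 8, and one checks f(r_2) ≡ 0 mod 3^3.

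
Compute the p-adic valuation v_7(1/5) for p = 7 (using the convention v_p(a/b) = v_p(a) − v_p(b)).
v_7(1/5) = 0

Factor powers of 7 from the numerator and denominator of the reduced fraction: 1 = 7^0 · 1 and 5 = 7^0 · 5. Apply v_p(a/b) = v_p(a) − v_p(b): v_7(1/5) = 0 − 0 = 0.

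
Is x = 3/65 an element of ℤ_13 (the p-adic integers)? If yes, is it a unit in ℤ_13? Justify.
x ∉ ℤ_13 (v_13(x) = -1 < 0)

ℤ_13 = {x ∈ ℚ_13 : v_13(x) ≥ 0} and ℤ_13^× = {x ∈ ℤ_13 : v_13(x) = 0}. Here v_13(3/65) = v_13(num) − v_13(den) = -1; compare against these criteria.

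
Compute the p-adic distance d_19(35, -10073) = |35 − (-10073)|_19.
d_19(35, -10073) = 1/361

Step 1 — x − y = 35 − (-10073) = 10108. Step 2 — v_19(10108) = 2 (factor: 10108 = (19^2 · 28); the sign does not affect v_p). Step 3 — |x − y|_19 = 19^{-2} = 1/361.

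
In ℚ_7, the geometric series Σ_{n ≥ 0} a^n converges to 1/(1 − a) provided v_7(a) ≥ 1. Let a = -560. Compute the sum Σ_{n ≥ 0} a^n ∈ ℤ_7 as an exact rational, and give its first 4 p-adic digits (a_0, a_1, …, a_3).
Σ a^n = 1/(1 − a) = 1/561;  first 4 digits = (1, 4, 4, 3)

v_7(a) = 1 ≥ 1, so the series converges in ℤ_7 to 1/(1 − a) = 1/(1 − (-560)) = 1/561. Expand this rational in ℤ_7: compute digits iteratively via d_i = x_i mod 7, x_{i+1} = (x_i − d_i)/7. The first 4 digits are (1, 4, 4, 3).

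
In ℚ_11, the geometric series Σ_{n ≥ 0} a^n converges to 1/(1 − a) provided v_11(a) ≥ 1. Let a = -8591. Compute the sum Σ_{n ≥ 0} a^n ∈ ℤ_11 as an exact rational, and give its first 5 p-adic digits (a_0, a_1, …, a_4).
Σ a^n = 1/(1 − a) = 1/8592;  first 5 digits = (1, 0, 6, 4, 2)

v_11(a) = 2 ≥ 1, so the series converges in ℤ_11 to 1/(1 − a) = 1/(1 − (-8591)) = 1/8592. Expand this rational in ℤ_11: compute digits iteratively via d_i = x_i mod 11, x_{i+1} = (x_i − d_i)/11. The first 5 digits are (1, 0, 6, 4, 2).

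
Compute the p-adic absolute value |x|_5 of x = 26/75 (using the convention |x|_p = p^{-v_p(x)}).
|26/75|_5 = 25

Step 1 — compute v_5(x) by factoring powers of 5 out of the numerator and denominator: v_5(26/75) = -2. Step 2 — apply |x|_p = p^{-v_p(x)} = 5^{2} = 25.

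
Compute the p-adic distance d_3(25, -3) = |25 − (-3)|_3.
d_3(25, -3) = 1

Step 1 — x − y = 25 − (-3) = 28. Step 2 — v_3(28) = 0 (factor: 28 = (3^0 · 28); the sign does not affect v_p). Step 3 — |x − y|_3 = 3^{0} = 1.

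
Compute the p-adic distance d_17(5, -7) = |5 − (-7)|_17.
d_17(5, -7) = 1

Step 1 — x − y = 5 − (-7) = 12. Step 2 — v_17(12) = 0 (factor: 12 = (17^0 · 12); the sign does not affect v_p). Step 3 — |x − y|_17 = 17^{0} = 1.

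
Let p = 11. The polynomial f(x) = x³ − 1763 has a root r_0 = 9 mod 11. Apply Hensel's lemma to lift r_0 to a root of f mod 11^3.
r_2 = 559 (mod 1331)

Hensel: r_{i+1} = r_i − f(r_i)/f′(r_i) mod 11^{i+2}, where f′(x) = 3x². Iterate:
  r_0 = 9 (mod 11)
  r_1 = 75 (mod 121)
  r_2 = 559 (mod 1331)
Final: r = 559 with f(r) ≡ 0 mod 11^3.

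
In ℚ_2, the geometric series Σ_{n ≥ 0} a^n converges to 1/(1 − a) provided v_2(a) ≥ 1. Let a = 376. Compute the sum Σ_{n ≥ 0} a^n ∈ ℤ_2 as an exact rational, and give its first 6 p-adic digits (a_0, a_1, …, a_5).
Σ a^n = 1/(1 − a) = -1/375;  first 6 digits = (1, 0, 0, 1, 1, 1)

v_2(a) = 3 ≥ 1, so the series converges in ℤ_2 to 1/(1 − a) = 1/(1 − 376) = -1/375. Expand this rational in ℤ_2: compute digits iteratively via d_i = x_i mod 2, x_{i+1} = (x_i − d_i)/2. The first 6 digits are (1, 0, 0, 1, 1, 1).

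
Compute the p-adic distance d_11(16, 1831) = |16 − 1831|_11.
d_11(16, 1831) = 1/121

Step 1 — x − y = 16 − 1831 = -1815. Step 2 — v_11(-1815) = 2 (factor: -1815 = −(11^2 · 15); the sign does not affect v_p). Step 3 — |x − y|_11 = 11^{-2} = 1/121.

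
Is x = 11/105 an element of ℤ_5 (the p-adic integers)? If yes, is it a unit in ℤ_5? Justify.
x ∉ ℤ_5 (v_5(x) = -1 < 0)

ℤ_5 = {x ∈ ℚ_5 : v_5(x) ≥ 0} and ℤ_5^× = {x ∈ ℤ_5 : v_5(x) = 0}. Here v_5(11/105) = v_5(num) − v_5(den) = -1; compare against these criteria.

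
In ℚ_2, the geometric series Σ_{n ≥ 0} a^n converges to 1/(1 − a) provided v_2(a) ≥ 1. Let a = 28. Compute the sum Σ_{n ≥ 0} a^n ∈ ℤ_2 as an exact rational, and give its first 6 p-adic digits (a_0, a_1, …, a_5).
Σ a^n = 1/(1 − a) = -1/27;  first 6 digits = (1, 0, 1, 1, 0, 1)

v_2(a) = 2 ≥ 1, so the series converges in ℤ_2 to 1/(1 − a) = 1/(1 − 28) = -1/27. Expand this rational in ℤ_2: compute digits iteratively via d_i = x_i mod 2, x_{i+1} = (x_i − d_i)/2. The first 6 digits are (1, 0, 1, 1, 0, 1).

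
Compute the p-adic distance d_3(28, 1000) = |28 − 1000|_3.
d_3(28, 1000) = 1/243

Step 1 — x − y = 28 − 1000 = -972. Step 2 — v_3(-972) = 5 (factor: -972 = −(3^5 · 4); the sign does not affect v_p). Step 3 — |x − y|_3 = 3^{-5} = 1/243.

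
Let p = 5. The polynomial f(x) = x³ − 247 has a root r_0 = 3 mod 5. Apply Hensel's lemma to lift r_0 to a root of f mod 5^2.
r_1 = 13 (mod 25)

Hensel: r_{i+1} = r_i − f(r_i)/f′(r_i) mod 5^{i+2}, where f′(x) = 3x². Iterate:
  r_0 = 3 (mod 5)
  r_1 = 13 (mod 25)
Final: r = 13 with f(r) ≡ 0 mod 5^2.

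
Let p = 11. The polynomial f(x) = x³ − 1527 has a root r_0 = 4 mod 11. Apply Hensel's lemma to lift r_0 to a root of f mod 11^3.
r_2 = 400 (mod 1331)

Hensel: r_{i+1} = r_i − f(r_i)/f′(r_i) mod 11^{i+2}, where f′(x) = 3x². Iterate:
  r_0 = 4 (mod 11)
  r_1 = 37 (mod 121)
  r_2 = 400 (mod 1331)
Final: r = 400 with f(r) ≡ 0 mod 11^3.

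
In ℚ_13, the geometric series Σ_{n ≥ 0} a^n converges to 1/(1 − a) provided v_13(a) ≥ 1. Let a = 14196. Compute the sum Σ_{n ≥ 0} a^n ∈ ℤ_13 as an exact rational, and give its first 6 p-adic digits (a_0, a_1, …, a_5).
Σ a^n = 1/(1 − a) = -1/14195;  first 6 digits = (1, 0, 6, 6, 10, 9)

v_13(a) = 2 ≥ 1, so the series converges in ℤ_13 to 1/(1 − a) = 1/(1 − 14196) = -1/14195. Expand this rational in ℤ_13: compute digits iteratively via d_i = x_i mod 13, x_{i+1} = (x_i − d_i)/13. The first 6 digits are (1, 0, 6, 6, 10, 9).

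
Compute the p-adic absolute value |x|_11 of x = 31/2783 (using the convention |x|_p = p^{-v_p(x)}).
|31/2783|_11 = 121

Step 1 — compute v_11(x) by factoring powers of 11 out of the numerator and denominator: v_11(31/2783) = -2. Step 2 — apply |x|_p = p^{-v_p(x)} = 11^{2} = 121.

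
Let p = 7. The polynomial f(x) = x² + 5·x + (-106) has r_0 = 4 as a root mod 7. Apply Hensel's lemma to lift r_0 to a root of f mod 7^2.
r_1 = 32 (mod 49)

Hensel: r_{i+1} = r_i − f(r_i)·(f′(r_i))^{-1} mod 7^{i+2}, f′(x) = 2x + 5. Iterate:
  r_0 = 4 (mod 7)
  r_1 = 32 (mod 49)
Final: r = 32 satisfies f(r) ≡ 0 mod 7^2.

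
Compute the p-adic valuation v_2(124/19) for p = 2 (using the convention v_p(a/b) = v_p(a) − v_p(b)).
v_2(124/19) = 2

Factor powers of 2 from the numerator and denominator of the reduced fraction: 124 = 2^2 · 31 and 19 = 2^0 · 19. Apply v_p(a/b) = v_p(a) − v_p(b): v_2(124/19) = 2 − 0 = 2.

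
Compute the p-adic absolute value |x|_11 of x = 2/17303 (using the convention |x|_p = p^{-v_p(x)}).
|2/17303|_11 = 1331

Step 1 — compute v_11(x) by factoring powers of 11 out of the numerator and denominator: v_11(2/17303) = -3. Step 2 — apply |x|_p = p^{-v_p(x)} = 11^{3} = 1331.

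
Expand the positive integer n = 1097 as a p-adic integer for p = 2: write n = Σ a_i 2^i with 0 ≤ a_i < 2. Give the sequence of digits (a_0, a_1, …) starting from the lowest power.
(a_0, a_1, …) = (1, 0, 0, 1, 0, 0, 1, 0, 0, 0, 1)

Repeated division by 2 gives the digits low-to-high: 1097 = 1 + 1·2^3 + 1·2^6 + 1·2^10. Digit sequence: (1, 0, 0, 1, 0, 0, 1, 0, 0, 0, 1).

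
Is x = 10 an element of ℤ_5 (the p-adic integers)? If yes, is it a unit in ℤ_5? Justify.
x ∈ ℤ_5 but not a unit; v_5(x) = 1 > 0

ℤ_5 = {x ∈ ℚ_5 : v_5(x) ≥ 0} and ℤ_5^× = {x ∈ ℤ_5 : v_5(x) = 0}. Here v_5(10) = v_5(num) − v_5(den) = 1; compare against these criteria.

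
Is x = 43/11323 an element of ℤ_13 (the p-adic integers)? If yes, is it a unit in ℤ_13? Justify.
x ∉ ℤ_13 (v_13(x) = -2 < 0)

ℤ_13 = {x ∈ ℚ_13 : v_13(x) ≥ 0} and ℤ_13^× = {x ∈ ℤ_13 : v_13(x) = 0}. Here v_13(43/11323) = v_13(num) − v_13(den) = -2; compare against these criteria.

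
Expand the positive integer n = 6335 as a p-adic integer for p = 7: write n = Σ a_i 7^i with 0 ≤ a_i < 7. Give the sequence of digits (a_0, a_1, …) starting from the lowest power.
(a_0, a_1, …) = (0, 2, 3, 4, 2)

Repeated division by 7 gives the digits low-to-high: 6335 = 2·7^1 + 3·7^2 + 4·7^3 + 2·7^4. Digit sequence: (0, 2, 3, 4, 2).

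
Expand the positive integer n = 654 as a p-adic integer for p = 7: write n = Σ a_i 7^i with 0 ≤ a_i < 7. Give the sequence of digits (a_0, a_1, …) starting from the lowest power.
(a_0, a_1, …) = (3, 2, 6, 1)

Repeated division by 7 gives the digits low-to-high: 654 = 3 + 2·7^1 + 6·7^2 + 1·7^3. Digit sequence: (3, 2, 6, 1).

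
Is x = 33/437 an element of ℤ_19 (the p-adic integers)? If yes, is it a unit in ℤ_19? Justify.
x ∉ ℤ_19 (v_19(x) = -1 < 0)

ℤ_19 = {x ∈ ℚ_19 : v_19(x) ≥ 0} and ℤ_19^× = {x ∈ ℤ_19 : v_19(x) = 0}. Here v_19(33/437) = v_19(num) − v_19(den) = -1; compare against these criteria.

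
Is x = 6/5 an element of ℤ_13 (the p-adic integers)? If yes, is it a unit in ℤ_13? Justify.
x ∈ ℤ_13^× (unit); v_13(x) = 0

ℤ_13 = {x ∈ ℚ_13 : v_13(x) ≥ 0} and ℤ_13^× = {x ∈ ℤ_13 : v_13(x) = 0}. Here v_13(6/5) = v_13(num) − v_13(den) = 0; compare against these criteria.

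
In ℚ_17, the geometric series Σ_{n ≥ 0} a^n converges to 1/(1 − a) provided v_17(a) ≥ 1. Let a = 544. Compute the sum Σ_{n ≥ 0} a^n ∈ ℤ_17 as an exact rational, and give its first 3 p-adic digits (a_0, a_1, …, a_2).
Σ a^n = 1/(1 − a) = -1/543;  first 3 digits = (1, 15, 5)

v_17(a) = 1 ≥ 1, so the series converges in ℤ_17 to 1/(1 − a) = 1/(1 − 544) = -1/543. Expand this rational in ℤ_17: compute digits iteratively via d_i = x_i mod 17, x_{i+1} = (x_i − d_i)/17. The first 3 digits are (1, 15, 5).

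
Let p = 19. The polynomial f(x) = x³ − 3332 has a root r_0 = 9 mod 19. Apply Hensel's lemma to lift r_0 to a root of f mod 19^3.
r_2 = 5766 (mod 6859)

Hensel: r_{i+1} = r_i − f(r_i)/f′(r_i) mod 19^{i+2}, where f′(x) = 3x². Iterate:
  r_0 = 9 (mod 19)
  r_1 = 351 (mod 361)
  r_2 = 5766 (mod 6859)
Final: r = 5766 with f(r) ≡ 0 mod 19^3.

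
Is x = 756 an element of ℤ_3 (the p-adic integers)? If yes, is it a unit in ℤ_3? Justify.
x ∈ ℤ_3 but not a unit; v_3(x) = 3 > 0

ℤ_3 = {x ∈ ℚ_3 : v_3(x) ≥ 0} and ℤ_3^× = {x ∈ ℤ_3 : v_3(x) = 0}. Here v_3(756) = v_3(num) − v_3(den) = 3; compare against these criteria.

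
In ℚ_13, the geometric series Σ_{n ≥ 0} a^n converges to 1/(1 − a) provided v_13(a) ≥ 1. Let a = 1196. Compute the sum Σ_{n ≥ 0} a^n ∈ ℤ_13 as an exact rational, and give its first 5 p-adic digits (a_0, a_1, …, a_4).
Σ a^n = 1/(1 − a) = -1/1195;  first 5 digits = (1, 1, 8, 2, 7)

v_13(a) = 1 ≥ 1, so the series converges in ℤ_13 to 1/(1 − a) = 1/(1 − 1196) = -1/1195. Expand this rational in ℤ_13: compute digits iteratively via d_i = x_i mod 13, x_{i+1} = (x_i − d_i)/13. The first 5 digits are (1, 1, 8, 2, 7).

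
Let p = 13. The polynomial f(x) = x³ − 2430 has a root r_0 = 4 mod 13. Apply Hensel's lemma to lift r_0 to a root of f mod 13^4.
r_3 = 20284 (mod 28561)

Hensel: r_{i+1} = r_i − f(r_i)/f′(r_i) mod 13^{i+2}, where f′(x) = 3x². Iterate:
  r_0 = 4 (mod 13)
  r_1 = 4 (mod 169)
  r_2 = 511 (mod 2197)
  r_3 = 20284 (mod 28561)
Final: r = 20284 with f(r) ≡ 0 mod 13^4.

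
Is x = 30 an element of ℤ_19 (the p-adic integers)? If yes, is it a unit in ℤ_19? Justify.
x ∈ ℤ_19^× (unit); v_19(x) = 0

ℤ_19 = {x ∈ ℚ_19 : v_19(x) ≥ 0} and ℤ_19^× = {x ∈ ℤ_19 : v_19(x) = 0}. Here v_19(30) = v_19(num) − v_19(den) = 0; compare against these criteria.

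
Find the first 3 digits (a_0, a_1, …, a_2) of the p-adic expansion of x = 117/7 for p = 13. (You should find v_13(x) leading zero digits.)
(a_0, …, a_2) = (0, 5, 9)

v_13(117/7) = 1, so a_0 = ... = a_0 = 0. Factor out: x = 13^1 · u with u = 9/7 a unit in ℤ_13. Expand u iteratively via a_{v+i} = u_i mod 13, u_{i+1} = (u_i − a_{v+i})/13:
  u_0 = 9/7;  a_1 = 5;  u_1 = (u_0 − 5)/13 = -2/7
  u_1 = -2/7;  a_2 = 9;  u_2 = (u_1 − 9)/13 = -5/7
Digits: (0, 5, 9).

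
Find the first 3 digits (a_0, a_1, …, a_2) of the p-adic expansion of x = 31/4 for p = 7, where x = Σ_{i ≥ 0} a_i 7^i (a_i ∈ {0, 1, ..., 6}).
(a_0, …, a_2) = (6, 2, 5)

v_7(31/4) = 0 (numerator and denominator both coprime to 7), so x ∈ ℤ_7^×. Compute digits iteratively via a_i = x_i mod 7, x_{i+1} = (x_i − a_i)/7, with x_0 = x:
  x_0 = 31/4;  a_0 = 6;  x_1 = (x_0 − 6)/7 = 1/4
  x_1 = 1/4;  a_1 = 2;  x_2 = (x_1 − 2)/7 = -1/4
  x_2 = -1/4;  a_2 = 5;  x_3 = (x_2 − 5)/7 = -3/4
Digits: (6, 2, 5).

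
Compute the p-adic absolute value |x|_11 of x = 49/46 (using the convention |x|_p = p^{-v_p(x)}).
|49/46|_11 = 1

Step 1 — compute v_11(x) by factoring powers of 11 out of the numerator and denominator: v_11(49/46) = 0. Step 2 — apply |x|_p = p^{-v_p(x)} = 11^{0} = 1.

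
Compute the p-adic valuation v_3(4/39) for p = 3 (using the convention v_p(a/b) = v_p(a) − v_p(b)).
v_3(4/39) = -1

Factor powers of 3 from the numerator and denominator of the reduced fraction: 4 = 3^0 · 4 and 39 = 3^1 · 13. Apply v_p(a/b) = v_p(a) − v_p(b): v_3(4/39) = 0 − 1 = -1.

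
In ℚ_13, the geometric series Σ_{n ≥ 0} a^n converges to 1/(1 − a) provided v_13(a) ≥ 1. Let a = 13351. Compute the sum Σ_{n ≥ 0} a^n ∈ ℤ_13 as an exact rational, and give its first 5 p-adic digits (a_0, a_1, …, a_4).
Σ a^n = 1/(1 − a) = -1/13350;  first 5 digits = (1, 0, 1, 6, 1)

v_13(a) = 2 ≥ 1, so the series converges in ℤ_13 to 1/(1 − a) = 1/(1 − 13351) = -1/13350. Expand this rational in ℤ_13: compute digits iteratively via d_i = x_i mod 13, x_{i+1} = (x_i − d_i)/13. The first 5 digits are (1, 0, 1, 6, 1).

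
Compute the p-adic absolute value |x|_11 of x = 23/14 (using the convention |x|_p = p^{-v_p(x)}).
|23/14|_11 = 1

Step 1 — compute v_11(x) by factoring powers of 11 out of the numerator and denominator: v_11(23/14) = 0. Step 2 — apply |x|_p = p^{-v_p(x)} = 11^{0} = 1.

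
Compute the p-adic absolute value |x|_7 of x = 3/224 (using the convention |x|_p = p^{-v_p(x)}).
|3/224|_7 = 7

Step 1 — compute v_7(x) by factoring powers of 7 out of the numerator and denominator: v_7(3/224) = -1. Step 2 — apply |x|_p = p^{-v_p(x)} = 7^{1} = 7.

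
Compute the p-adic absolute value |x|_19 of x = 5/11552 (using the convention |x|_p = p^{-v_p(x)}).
|5/11552|_19 = 361

Step 1 — compute v_19(x) by factoring powers of 19 out of the numerator and denominator: v_19(5/11552) = -2. Step 2 — apply |x|_p = p^{-v_p(x)} = 19^{2} = 361.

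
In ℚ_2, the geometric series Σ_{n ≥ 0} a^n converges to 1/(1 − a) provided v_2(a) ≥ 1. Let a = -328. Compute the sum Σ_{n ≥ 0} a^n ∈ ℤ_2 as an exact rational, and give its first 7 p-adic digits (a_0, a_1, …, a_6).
Σ a^n = 1/(1 − a) = 1/329;  first 7 digits = (1, 0, 0, 1, 1, 1, 1)

v_2(a) = 3 ≥ 1, so the series converges in ℤ_2 to 1/(1 − a) = 1/(1 − (-328)) = 1/329. Expand this rational in ℤ_2: compute digits iteratively via d_i = x_i mod 2, x_{i+1} = (x_i − d_i)/2. The first 7 digits are (1, 0, 0, 1, 1, 1, 1).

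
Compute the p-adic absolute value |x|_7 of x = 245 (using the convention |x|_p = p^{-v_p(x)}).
|245|_7 = 1/49

Step 1 — compute v_7(x) by factoring powers of 7 out of the numerator and denominator: v_7(245) = 2. Step 2 — apply |x|_p = p^{-v_p(x)} = 7^{-2} = 1/49.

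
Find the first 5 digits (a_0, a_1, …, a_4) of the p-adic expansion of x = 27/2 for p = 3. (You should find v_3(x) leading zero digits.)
(a_0, …, a_4) = (0, 0, 0, 2, 1)

v_3(27/2) = 3, so a_0 = ... = a_2 = 0. Factor out: x = 3^3 · u with u = 1/2 a unit in ℤ_3. Expand u iteratively via a_{v+i} = u_i mod 3, u_{i+1} = (u_i − a_{v+i})/3:
  u_0 = 1/2;  a_3 = 2;  u_1 = (u_0 − 2)/3 = -1/2
  u_1 = -1/2;  a_4 = 1;  u_2 = (u_1 − 1)/3 = -1/2
Digits: (0, 0, 0, 2, 1).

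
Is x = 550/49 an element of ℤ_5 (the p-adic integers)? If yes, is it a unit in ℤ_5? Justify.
x ∈ ℤ_5 but not a unit; v_5(x) = 2 > 0

ℤ_5 = {x ∈ ℚ_5 : v_5(x) ≥ 0} and ℤ_5^× = {x ∈ ℤ_5 : v_5(x) = 0}. Here v_5(550/49) = v_5(num) − v_5(den) = 2; compare against these criteria.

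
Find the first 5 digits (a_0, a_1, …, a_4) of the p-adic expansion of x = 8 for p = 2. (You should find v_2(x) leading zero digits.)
(a_0, …, a_4) = (0, 0, 0, 1, 0)

v_2(8) = 3, so a_0 = ... = a_2 = 0. Factor out: x = 2^3 · u with u = 1 a unit in ℤ_2. Expand u iteratively via a_{v+i} = u_i mod 2, u_{i+1} = (u_i − a_{v+i})/2:
  u_0 = 1;  a_3 = 1;  u_1 = (u_0 − 1)/2 = 0
  u_1 = 0;  a_4 = 0;  u_2 = (u_1 − 0)/2 = 0
Digits: (0, 0, 0, 1, 0).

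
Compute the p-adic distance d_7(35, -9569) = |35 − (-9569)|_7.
d_7(35, -9569) = 1/2401

Step 1 — x − y = 35 − (-9569) = 9604. Step 2 — v_7(9604) = 4 (factor: 9604 = (7^4 · 4); the sign does not affect v_p). Step 3 — |x − y|_7 = 7^{-4} = 1/2401.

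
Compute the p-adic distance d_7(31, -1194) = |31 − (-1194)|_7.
d_7(31, -1194) = 1/49

Step 1 — x − y = 31 − (-1194) = 1225. Step 2 — v_7(1225) = 2 (factor: 1225 = (7^2 · 25); the sign does not affect v_p). Step 3 — |x − y|_7 = 7^{-2} = 1/49.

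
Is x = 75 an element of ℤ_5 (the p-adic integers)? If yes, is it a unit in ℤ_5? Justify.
x ∈ ℤ_5 but not a unit; v_5(x) = 2 > 0

ℤ_5 = {x ∈ ℚ_5 : v_5(x) ≥ 0} and ℤ_5^× = {x ∈ ℤ_5 : v_5(x) = 0}. Here v_5(75) = v_5(num) − v_5(den) = 2; compare against these criteria.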